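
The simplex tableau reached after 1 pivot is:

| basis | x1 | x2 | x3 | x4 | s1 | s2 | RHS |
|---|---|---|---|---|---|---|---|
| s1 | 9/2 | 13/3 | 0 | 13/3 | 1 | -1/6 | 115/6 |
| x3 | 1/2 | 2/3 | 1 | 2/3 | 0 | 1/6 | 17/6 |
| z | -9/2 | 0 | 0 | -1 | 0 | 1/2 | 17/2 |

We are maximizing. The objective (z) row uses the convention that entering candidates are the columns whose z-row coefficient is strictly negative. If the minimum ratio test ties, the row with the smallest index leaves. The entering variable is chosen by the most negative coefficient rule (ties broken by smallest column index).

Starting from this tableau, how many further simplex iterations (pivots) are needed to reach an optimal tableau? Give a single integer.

pivot: x1 in, s1 out → z = 83/3
No improving column remains; optimal.

1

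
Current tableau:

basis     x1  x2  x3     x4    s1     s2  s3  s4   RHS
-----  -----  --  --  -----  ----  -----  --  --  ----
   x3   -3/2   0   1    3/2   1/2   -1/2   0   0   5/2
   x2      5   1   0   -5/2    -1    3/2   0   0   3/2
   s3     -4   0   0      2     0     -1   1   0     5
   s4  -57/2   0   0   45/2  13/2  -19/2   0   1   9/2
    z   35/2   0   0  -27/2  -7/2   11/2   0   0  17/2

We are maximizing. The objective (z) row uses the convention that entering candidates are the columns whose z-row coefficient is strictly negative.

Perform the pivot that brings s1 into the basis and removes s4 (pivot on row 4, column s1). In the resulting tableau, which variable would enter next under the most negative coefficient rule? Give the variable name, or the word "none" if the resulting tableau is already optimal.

x4

Pivot element 13/2. New z-row = old z-row − (-7/2)·(row 4/(13/2)).
Updated z-row coefficients: x1: 28/13, x2: 0, x3: 0, x4: -18/13, s1: 0, s2: 5/13, s3: 0, s4: 7/13.
The most negative is -18/13 in column x4, so x4 would enter next.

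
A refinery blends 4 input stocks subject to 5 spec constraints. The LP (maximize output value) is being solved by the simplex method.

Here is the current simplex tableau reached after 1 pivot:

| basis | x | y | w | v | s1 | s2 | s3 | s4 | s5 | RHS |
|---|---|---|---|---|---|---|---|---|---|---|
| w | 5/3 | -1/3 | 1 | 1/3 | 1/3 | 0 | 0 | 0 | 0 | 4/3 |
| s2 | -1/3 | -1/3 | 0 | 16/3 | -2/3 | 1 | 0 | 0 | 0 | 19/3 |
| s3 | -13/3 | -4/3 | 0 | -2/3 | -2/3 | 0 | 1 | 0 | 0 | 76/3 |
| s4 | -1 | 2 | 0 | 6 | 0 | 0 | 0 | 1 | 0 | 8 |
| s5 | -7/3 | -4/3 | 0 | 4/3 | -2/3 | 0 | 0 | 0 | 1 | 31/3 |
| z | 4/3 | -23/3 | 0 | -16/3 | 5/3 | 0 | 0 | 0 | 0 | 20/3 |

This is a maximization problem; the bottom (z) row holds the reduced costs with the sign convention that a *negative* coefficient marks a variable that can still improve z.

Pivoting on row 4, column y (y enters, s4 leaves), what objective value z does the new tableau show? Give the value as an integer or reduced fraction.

112/3

Minimum ratio for y: 8/2 = 4.
z changes by −(z-row coeff of y)·ratio = −(-23/3)·4 = 92/3.
New z = 20/3 + (92/3) = 112/3.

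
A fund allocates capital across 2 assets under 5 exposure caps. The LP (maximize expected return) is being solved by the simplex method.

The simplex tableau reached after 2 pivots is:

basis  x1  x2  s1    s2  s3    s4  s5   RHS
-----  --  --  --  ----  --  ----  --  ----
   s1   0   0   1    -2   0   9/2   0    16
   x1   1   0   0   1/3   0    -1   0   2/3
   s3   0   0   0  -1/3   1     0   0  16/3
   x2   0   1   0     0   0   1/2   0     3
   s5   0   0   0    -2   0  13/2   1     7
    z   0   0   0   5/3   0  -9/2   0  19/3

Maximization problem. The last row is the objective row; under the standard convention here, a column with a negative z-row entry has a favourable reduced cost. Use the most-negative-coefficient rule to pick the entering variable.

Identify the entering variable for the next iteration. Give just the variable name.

Objective-row coefficients: x1: 0, x2: 0, s1: 0, s2: 5/3, s3: 0, s4: -9/2, s5: 0.
The most negative is -9/2 in column s4, so s4 enters.

s4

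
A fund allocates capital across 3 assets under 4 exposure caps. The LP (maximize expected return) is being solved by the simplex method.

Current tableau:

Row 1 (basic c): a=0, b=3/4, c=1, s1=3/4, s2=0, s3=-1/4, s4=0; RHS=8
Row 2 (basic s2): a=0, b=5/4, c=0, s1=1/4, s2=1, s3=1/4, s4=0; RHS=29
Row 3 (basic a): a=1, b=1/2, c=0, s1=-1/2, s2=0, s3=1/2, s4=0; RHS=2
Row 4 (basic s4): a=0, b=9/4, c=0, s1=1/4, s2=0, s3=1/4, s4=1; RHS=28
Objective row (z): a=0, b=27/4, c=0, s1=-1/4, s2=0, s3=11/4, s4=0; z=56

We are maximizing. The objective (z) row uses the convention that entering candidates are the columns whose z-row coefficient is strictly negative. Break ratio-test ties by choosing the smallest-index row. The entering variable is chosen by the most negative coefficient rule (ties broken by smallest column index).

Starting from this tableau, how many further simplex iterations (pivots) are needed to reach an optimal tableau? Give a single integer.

1

pivot: s1 in, c out → z = 176/3
No improving column remains; optimal.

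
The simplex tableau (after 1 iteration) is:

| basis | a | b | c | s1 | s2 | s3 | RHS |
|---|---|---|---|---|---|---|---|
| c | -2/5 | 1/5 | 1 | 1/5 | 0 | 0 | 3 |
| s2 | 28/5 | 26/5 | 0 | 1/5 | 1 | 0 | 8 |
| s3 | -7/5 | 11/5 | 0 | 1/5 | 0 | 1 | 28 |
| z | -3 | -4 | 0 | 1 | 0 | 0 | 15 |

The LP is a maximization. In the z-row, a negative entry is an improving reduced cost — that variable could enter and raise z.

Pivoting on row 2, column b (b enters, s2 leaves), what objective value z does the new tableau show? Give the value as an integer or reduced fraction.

Minimum ratio for b: 8/(26/5) = 20/13.
z changes by −(z-row coeff of b)·ratio = −(-4)·(20/13) = 80/13.
New z = 15 + (80/13) = 275/13.

275/13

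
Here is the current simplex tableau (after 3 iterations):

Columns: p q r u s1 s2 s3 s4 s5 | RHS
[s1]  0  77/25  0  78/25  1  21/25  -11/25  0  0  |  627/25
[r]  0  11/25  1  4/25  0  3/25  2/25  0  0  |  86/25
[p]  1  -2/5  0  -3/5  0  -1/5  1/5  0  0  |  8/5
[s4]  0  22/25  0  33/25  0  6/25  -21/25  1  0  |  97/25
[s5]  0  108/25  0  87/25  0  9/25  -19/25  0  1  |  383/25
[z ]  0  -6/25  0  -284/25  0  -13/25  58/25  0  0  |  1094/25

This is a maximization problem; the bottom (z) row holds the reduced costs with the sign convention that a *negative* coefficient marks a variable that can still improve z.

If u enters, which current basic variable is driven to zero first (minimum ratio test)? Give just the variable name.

Ratios: row 1 (s1): (627/25)/(78/25) = 209/26; row 2 (r): (86/25)/(4/25) = 43/2; row 3 (p): entry -3/5 ≤ 0, skip; row 4 (s4): (97/25)/(33/25) = 97/33; row 5 (s5): (383/25)/(87/25) = 383/87.
Minimum ratio 97/33 is in the s4 row, so s4 leaves.

s4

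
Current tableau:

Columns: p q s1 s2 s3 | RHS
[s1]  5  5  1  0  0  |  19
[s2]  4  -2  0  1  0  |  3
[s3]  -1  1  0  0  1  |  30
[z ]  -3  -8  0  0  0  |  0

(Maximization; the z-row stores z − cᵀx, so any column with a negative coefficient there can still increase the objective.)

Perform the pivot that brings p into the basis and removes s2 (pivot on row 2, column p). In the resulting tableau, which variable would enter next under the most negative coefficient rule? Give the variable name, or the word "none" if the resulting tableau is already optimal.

q

Pivot element 4. New z-row = old z-row − (-3)·(row 2/4).
Updated z-row coefficients: p: 0, q: -19/2, s1: 0, s2: 3/4, s3: 0.
The most negative is -19/2 in column q, so q would enter next.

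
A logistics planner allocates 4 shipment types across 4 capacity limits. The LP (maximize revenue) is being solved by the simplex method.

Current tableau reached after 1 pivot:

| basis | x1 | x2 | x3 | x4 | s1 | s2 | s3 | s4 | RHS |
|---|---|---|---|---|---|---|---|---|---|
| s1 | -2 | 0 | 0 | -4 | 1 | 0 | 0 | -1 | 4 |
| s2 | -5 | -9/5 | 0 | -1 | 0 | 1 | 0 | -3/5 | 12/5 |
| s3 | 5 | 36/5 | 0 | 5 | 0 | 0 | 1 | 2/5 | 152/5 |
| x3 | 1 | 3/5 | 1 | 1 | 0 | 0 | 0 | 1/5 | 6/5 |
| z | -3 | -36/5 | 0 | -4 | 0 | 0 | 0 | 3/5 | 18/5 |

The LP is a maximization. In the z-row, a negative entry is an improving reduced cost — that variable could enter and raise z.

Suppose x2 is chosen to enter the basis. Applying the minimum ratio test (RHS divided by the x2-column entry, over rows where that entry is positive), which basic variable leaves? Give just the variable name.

Ratios: row 1 (s1): entry 0 ≤ 0, skip; row 2 (s2): entry -9/5 ≤ 0, skip; row 3 (s3): (152/5)/(36/5) = 38/9; row 4 (x3): (6/5)/(3/5) = 2.
Minimum ratio 2 is in the x3 row, so x3 leaves.

x3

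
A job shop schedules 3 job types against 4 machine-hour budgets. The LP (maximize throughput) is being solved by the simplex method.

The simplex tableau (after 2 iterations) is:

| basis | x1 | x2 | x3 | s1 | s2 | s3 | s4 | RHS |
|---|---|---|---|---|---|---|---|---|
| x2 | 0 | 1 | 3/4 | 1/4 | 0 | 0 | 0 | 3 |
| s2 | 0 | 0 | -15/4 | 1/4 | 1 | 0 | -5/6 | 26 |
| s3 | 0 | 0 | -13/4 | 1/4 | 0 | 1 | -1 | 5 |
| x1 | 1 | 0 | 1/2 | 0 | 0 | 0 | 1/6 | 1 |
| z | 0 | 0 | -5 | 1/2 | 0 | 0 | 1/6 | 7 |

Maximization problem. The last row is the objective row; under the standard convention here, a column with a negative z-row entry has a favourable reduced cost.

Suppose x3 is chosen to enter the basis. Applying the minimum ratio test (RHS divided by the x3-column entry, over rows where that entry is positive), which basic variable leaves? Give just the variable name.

x1

Ratios: row 1 (x2): 3/(3/4) = 4; row 2 (s2): entry -15/4 ≤ 0, skip; row 3 (s3): entry -13/4 ≤ 0, skip; row 4 (x1): 1/(1/2) = 2.
Minimum ratio 2 is in the x1 row, so x1 leaves.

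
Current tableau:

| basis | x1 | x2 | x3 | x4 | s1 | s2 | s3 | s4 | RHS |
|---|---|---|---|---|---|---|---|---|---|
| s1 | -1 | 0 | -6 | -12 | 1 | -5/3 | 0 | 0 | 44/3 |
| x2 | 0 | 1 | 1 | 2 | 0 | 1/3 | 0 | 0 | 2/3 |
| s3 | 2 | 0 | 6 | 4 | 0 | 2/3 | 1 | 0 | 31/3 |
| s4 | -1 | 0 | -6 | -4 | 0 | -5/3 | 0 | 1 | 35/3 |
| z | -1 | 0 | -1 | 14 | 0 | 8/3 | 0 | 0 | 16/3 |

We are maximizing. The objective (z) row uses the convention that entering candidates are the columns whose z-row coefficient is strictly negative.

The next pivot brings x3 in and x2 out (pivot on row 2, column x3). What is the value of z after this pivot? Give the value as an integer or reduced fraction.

6

Minimum ratio for x3: (2/3)/1 = 2/3.
z changes by −(z-row coeff of x3)·ratio = −(-1)·(2/3) = 2/3.
New z = 16/3 + (2/3) = 6.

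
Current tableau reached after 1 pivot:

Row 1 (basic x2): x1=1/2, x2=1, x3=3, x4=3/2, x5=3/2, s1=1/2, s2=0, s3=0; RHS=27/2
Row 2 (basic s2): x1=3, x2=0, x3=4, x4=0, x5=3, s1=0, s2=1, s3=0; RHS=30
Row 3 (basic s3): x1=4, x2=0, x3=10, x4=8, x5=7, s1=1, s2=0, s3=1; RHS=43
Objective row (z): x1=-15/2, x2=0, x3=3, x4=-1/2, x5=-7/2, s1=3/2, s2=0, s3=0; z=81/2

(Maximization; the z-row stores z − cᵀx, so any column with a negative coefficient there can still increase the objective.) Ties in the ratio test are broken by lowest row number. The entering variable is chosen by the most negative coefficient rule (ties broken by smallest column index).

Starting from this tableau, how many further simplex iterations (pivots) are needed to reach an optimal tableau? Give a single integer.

2

pivot: x1 in, s2 out → z = 231/2
pivot: x4 in, s3 out → z = 1851/16
No improving column remains; optimal.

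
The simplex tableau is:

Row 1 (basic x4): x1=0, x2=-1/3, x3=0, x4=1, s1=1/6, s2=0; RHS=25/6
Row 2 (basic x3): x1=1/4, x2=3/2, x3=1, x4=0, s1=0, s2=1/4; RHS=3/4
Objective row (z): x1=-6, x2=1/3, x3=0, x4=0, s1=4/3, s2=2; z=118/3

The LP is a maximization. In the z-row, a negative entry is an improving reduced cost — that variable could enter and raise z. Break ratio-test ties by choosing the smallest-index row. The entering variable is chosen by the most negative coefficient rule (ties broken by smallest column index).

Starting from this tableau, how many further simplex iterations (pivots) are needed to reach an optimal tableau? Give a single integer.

pivot: x1 in, x3 out → z = 172/3
No improving column remains; optimal.

1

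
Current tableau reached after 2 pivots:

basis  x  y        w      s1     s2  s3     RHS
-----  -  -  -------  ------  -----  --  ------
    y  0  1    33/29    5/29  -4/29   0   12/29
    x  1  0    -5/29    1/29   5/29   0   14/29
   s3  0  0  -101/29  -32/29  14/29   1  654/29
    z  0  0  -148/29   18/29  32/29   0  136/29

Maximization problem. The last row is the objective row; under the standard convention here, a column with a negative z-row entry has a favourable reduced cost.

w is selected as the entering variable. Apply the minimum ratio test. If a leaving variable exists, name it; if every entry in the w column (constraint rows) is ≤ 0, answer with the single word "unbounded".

y

Ratios: row 1 (y): (12/29)/(33/29) = 4/11; row 2 (x): entry -5/29 ≤ 0, skip; row 3 (s3): entry -101/29 ≤ 0, skip.
Minimum ratio is in the y row, so y leaves.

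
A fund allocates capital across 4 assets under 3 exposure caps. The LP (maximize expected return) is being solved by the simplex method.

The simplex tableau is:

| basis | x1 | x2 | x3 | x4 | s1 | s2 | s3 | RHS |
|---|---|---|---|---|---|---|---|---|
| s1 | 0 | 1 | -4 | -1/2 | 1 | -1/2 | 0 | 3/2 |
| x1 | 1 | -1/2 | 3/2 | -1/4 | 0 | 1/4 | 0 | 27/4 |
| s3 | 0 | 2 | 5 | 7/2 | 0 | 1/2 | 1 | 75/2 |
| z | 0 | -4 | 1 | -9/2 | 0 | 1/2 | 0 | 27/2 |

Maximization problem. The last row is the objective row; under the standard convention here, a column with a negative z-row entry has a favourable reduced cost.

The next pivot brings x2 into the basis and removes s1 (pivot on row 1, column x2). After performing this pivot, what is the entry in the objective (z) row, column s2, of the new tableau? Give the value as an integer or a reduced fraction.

-3/2

Pivot element is row 1, column x2: 1.
Normalize row 1: new (row 1, s2) = (-1/2)/1 = -1/2.
z-row ← z-row − (-4)·(new row 1): 1/2 − (-4)·(-1/2) = -3/2.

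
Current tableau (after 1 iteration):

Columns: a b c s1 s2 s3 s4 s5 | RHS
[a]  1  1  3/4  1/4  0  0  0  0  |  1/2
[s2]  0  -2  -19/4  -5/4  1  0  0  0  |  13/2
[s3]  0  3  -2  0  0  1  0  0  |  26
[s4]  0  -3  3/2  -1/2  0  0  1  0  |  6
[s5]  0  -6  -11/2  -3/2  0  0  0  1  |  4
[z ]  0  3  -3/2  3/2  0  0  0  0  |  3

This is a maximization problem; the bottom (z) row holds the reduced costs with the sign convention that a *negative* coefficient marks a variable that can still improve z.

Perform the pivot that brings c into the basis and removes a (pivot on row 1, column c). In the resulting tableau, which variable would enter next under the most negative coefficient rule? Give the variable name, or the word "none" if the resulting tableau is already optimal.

none

Pivot element 3/4. New z-row = old z-row − (-3/2)·(row 1/(3/4)).
Updated z-row coefficients: a: 2, b: 5, c: 0, s1: 2, s2: 0, s3: 0, s4: 0, s5: 0.
No coefficient is strictly negative; the tableau after this pivot is optimal.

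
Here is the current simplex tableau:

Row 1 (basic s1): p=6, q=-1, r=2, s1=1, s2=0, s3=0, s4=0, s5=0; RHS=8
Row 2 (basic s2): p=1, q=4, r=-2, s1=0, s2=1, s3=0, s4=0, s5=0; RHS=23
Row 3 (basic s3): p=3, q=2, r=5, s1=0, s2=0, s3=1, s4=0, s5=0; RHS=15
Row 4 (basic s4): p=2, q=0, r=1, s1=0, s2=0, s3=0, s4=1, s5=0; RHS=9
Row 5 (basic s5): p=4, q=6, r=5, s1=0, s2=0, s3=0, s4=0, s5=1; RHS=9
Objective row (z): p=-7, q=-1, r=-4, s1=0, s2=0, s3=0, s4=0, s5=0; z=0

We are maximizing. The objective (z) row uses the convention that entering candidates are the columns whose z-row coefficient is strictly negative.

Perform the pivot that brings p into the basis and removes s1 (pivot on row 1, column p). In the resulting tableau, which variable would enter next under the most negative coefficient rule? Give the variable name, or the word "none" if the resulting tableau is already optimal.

q

Pivot element 6. New z-row = old z-row − (-7)·(row 1/6).
Updated z-row coefficients: p: 0, q: -13/6, r: -5/3, s1: 7/6, s2: 0, s3: 0, s4: 0, s5: 0.
The most negative is -13/6 in column q, so q would enter next.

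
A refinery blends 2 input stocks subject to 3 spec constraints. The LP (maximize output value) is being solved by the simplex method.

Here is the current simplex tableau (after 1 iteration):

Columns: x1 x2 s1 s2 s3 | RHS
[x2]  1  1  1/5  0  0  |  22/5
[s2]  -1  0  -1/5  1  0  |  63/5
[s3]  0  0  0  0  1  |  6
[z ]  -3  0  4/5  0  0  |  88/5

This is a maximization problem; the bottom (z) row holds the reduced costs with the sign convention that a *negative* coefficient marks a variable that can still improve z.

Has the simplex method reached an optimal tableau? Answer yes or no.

Column x1 has objective-row coefficient -3, which is negative; an improving pivot exists, so not yet optimal.

no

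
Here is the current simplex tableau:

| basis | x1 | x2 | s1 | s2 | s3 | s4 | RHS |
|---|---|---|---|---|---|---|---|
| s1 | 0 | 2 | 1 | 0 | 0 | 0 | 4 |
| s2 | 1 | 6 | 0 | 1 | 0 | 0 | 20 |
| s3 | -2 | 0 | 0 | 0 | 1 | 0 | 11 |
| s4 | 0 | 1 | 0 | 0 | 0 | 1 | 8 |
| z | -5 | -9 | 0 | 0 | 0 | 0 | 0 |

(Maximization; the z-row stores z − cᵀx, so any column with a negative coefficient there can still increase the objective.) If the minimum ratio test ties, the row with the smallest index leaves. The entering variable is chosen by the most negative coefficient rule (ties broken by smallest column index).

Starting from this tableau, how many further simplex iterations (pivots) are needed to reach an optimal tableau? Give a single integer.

pivot: x2 in, s1 out → z = 18
pivot: x1 in, s2 out → z = 58
pivot: s1 in, x2 out → z = 100
No improving column remains; optimal.

3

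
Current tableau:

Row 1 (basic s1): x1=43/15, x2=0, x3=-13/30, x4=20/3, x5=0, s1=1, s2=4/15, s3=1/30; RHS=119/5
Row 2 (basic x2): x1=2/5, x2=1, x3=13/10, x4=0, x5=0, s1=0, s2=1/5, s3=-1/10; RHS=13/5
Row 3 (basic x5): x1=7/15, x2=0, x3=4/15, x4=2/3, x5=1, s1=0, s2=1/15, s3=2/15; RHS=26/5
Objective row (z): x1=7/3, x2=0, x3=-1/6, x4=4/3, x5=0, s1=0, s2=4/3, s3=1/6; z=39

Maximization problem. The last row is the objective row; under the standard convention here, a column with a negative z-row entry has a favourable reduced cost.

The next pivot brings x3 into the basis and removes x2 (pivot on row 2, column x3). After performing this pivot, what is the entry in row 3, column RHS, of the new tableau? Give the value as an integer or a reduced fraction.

14/3

Pivot element is row 2, column x3: 13/10.
Normalize row 2: new (row 2, RHS) = (13/5)/(13/10) = 2.
row 3 ← row 3 − (4/15)·(new row 2): 26/5 − (4/15)·2 = 14/3.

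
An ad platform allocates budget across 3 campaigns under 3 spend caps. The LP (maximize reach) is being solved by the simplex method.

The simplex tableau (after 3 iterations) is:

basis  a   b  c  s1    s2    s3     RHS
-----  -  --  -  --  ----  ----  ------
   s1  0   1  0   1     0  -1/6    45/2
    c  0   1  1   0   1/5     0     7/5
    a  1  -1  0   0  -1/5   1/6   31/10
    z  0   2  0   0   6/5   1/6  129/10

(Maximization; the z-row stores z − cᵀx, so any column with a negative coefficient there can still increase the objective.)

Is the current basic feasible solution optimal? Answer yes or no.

No objective-row coefficient is strictly negative, so no entering variable exists; the tableau is optimal.

yes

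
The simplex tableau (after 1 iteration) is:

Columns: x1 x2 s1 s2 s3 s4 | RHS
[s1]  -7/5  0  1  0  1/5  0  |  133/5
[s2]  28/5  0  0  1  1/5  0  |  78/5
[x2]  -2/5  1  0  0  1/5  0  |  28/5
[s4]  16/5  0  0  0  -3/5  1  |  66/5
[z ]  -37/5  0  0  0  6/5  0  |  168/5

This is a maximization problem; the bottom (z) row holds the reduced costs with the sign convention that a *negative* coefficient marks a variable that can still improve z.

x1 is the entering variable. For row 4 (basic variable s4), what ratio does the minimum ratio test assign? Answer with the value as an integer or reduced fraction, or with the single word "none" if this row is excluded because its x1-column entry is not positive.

33/8

Ratio = RHS / (x1 entry) = (66/5) / (16/5) = 33/8.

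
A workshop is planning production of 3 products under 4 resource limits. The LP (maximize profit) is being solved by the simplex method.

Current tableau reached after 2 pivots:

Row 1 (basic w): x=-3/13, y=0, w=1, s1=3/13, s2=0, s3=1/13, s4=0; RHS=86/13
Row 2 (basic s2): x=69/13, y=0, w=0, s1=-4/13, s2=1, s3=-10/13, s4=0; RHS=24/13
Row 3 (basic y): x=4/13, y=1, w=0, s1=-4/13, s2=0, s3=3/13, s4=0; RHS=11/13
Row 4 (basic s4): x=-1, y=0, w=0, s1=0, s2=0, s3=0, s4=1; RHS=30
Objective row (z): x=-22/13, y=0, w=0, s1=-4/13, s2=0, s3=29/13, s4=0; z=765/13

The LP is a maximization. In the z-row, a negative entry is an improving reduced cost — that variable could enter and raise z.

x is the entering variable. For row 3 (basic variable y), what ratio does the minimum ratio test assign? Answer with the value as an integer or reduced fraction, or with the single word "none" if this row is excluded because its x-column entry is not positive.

Ratio = RHS / (x entry) = (11/13) / (4/13) = 11/4.

11/4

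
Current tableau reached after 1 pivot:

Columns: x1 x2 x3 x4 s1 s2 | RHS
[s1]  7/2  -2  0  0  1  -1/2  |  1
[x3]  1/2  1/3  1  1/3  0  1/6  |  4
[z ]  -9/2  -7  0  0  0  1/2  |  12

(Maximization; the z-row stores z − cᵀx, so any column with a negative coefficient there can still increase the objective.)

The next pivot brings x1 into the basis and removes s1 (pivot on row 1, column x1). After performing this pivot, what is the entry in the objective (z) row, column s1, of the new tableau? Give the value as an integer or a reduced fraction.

9/7

Pivot element is row 1, column x1: 7/2.
Normalize row 1: new (row 1, s1) = 1/(7/2) = 2/7.
z-row ← z-row − (-9/2)·(new row 1): 0 − (-9/2)·(2/7) = 9/7.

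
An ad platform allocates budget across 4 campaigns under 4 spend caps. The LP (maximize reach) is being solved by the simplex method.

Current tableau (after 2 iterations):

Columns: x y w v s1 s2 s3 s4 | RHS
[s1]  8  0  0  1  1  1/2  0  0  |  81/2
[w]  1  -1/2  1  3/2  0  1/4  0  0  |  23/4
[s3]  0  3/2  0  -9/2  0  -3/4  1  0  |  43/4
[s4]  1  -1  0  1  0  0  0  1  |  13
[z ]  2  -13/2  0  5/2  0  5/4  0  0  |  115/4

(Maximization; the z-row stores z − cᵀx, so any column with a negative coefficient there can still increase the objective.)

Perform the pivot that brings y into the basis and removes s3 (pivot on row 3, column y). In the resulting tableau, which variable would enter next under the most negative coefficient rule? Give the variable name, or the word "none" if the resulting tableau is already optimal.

Pivot element 3/2. New z-row = old z-row − (-13/2)·(row 3/(3/2)).
Updated z-row coefficients: x: 2, y: 0, w: 0, v: -17, s1: 0, s2: -2, s3: 13/3, s4: 0.
The most negative is -17 in column v, so v would enter next.

v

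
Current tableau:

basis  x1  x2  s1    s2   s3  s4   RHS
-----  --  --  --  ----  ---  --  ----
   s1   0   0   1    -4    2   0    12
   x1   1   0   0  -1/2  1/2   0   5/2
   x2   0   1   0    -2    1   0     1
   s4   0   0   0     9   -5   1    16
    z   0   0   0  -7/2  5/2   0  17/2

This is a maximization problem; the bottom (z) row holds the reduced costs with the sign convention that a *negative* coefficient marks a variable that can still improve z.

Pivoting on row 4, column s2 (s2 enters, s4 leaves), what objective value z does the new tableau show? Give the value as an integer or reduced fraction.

Minimum ratio for s2: 16/9 = 16/9.
z changes by −(z-row coeff of s2)·ratio = −(-7/2)·(16/9) = 56/9.
New z = 17/2 + (56/9) = 265/18.

265/18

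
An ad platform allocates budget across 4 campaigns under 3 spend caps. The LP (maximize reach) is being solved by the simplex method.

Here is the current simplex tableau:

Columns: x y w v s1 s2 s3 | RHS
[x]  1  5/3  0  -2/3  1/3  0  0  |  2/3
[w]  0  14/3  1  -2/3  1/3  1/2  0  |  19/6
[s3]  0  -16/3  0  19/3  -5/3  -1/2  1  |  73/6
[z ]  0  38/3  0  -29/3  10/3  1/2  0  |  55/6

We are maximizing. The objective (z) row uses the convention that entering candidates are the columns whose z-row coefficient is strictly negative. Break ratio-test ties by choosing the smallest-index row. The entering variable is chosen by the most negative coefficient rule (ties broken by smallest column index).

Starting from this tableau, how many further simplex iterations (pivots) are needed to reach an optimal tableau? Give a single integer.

pivot: v in, s3 out → z = 527/19
pivot: s2 in, w out → z = 516/17
No improving column remains; optimal.

2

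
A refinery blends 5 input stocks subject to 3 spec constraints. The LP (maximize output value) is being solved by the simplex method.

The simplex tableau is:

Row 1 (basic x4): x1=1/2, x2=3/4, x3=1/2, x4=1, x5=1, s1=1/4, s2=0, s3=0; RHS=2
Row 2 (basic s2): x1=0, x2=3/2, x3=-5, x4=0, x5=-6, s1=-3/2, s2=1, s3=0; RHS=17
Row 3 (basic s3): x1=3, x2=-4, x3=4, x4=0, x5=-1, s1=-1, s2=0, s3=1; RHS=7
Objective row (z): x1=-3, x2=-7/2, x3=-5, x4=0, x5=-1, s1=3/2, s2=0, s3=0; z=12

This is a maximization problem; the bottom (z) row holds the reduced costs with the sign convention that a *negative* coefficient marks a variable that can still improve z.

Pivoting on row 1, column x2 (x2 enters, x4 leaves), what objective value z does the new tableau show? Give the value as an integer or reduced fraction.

Minimum ratio for x2: 2/(3/4) = 8/3.
z changes by −(z-row coeff of x2)·ratio = −(-7/2)·(8/3) = 28/3.
New z = 12 + (28/3) = 64/3.

64/3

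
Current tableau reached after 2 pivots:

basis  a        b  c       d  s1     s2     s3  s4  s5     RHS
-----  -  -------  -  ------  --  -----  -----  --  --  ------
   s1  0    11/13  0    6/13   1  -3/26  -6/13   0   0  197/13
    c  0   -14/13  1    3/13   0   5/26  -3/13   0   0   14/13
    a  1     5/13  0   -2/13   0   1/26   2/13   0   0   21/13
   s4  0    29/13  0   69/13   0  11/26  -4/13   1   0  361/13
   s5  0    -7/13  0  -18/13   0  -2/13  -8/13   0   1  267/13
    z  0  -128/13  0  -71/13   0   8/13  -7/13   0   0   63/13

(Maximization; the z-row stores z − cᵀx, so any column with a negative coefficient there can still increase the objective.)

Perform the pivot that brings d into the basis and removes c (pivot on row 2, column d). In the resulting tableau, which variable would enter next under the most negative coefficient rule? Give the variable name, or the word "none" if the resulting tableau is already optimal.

Pivot element 3/13. New z-row = old z-row − (-71/13)·(row 2/(3/13)).
Updated z-row coefficients: a: 0, b: -106/3, c: 71/3, d: 0, s1: 0, s2: 31/6, s3: -6, s4: 0, s5: 0.
The most negative is -106/3 in column b, so b would enter next.

b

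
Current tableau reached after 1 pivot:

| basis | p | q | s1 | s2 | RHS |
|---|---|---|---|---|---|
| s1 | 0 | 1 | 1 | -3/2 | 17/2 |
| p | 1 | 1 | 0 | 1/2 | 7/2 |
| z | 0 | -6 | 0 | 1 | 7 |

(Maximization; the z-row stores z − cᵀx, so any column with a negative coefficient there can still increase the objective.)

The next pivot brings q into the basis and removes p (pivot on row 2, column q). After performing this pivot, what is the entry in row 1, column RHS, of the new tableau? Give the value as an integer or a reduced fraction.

Pivot element is row 2, column q: 1.
Normalize row 2: new (row 2, RHS) = (7/2)/1 = 7/2.
row 1 ← row 1 − 1·(new row 2): 17/2 − 1·(7/2) = 5.

5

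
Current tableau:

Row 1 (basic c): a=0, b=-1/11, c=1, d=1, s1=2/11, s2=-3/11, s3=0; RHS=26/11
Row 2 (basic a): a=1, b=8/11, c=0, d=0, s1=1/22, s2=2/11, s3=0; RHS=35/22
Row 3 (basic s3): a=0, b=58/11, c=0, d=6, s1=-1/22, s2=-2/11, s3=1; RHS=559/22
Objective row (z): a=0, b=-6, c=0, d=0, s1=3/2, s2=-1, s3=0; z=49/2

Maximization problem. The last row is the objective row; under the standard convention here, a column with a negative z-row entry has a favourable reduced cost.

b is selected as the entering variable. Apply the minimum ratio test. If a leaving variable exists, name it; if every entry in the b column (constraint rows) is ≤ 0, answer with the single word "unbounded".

Ratios: row 1 (c): entry -1/11 ≤ 0, skip; row 2 (a): (35/22)/(8/11) = 35/16; row 3 (s3): (559/22)/(58/11) = 559/116.
Minimum ratio is in the a row, so a leaves.

a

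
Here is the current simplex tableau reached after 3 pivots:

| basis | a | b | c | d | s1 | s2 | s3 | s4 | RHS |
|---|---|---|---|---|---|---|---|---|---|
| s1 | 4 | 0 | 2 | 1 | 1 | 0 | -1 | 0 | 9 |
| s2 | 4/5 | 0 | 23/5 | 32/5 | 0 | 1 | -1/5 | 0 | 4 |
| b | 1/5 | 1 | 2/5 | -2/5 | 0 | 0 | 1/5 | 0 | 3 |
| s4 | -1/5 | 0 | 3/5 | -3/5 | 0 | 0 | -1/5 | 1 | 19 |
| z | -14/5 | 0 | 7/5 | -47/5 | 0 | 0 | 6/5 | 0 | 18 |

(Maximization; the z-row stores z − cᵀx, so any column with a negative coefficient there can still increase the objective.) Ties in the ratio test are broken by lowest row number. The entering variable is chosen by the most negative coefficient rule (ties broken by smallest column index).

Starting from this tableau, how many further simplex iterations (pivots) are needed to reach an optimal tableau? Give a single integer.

pivot: d in, s2 out → z = 191/8
pivot: a in, s1 out → z = 849/31
No improving column remains; optimal.

2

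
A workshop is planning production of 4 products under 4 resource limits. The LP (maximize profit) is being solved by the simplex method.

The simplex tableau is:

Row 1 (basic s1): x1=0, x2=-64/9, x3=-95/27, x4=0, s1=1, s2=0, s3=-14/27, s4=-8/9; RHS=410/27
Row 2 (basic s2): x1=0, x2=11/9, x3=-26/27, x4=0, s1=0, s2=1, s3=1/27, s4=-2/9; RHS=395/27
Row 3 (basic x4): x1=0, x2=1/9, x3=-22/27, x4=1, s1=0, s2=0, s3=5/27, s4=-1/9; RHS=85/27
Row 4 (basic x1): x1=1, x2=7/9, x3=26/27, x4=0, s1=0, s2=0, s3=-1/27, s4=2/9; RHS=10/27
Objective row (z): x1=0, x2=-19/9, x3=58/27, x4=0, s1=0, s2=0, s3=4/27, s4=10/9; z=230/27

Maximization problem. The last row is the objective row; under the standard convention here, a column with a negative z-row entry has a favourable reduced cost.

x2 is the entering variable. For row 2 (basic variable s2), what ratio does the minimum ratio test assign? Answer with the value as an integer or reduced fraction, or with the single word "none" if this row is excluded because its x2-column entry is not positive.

Ratio = RHS / (x2 entry) = (395/27) / (11/9) = 395/33.

395/33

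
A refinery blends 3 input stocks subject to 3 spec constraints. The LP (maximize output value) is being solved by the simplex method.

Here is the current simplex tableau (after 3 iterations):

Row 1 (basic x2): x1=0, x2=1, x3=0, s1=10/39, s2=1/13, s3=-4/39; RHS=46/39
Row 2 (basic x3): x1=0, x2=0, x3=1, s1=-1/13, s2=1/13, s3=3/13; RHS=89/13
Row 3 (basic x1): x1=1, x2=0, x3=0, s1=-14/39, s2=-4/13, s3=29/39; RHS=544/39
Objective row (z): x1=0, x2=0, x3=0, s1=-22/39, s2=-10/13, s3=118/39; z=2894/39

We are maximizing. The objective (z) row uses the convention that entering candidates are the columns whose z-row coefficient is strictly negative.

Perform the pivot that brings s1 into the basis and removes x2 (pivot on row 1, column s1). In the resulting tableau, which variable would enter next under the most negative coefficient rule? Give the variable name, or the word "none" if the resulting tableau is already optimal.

Pivot element 10/39. New z-row = old z-row − (-22/39)·(row 1/(10/39)).
Updated z-row coefficients: x1: 0, x2: 11/5, x3: 0, s1: 0, s2: -3/5, s3: 14/5.
The most negative is -3/5 in column s2, so s2 would enter next.

s2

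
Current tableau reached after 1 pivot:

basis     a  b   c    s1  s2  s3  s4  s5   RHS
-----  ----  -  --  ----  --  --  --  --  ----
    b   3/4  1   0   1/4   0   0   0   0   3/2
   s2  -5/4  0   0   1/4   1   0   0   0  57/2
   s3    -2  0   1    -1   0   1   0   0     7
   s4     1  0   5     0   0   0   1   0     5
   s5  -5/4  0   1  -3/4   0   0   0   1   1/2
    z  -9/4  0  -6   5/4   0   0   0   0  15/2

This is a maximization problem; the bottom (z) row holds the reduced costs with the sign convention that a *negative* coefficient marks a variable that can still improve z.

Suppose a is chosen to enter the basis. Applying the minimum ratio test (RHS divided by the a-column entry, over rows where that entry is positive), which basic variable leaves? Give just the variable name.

b

Ratios: row 1 (b): (3/2)/(3/4) = 2; row 2 (s2): entry -5/4 ≤ 0, skip; row 3 (s3): entry -2 ≤ 0, skip; row 4 (s4): 5/1 = 5; row 5 (s5): entry -5/4 ≤ 0, skip.
Minimum ratio 2 is in the b row, so b leaves.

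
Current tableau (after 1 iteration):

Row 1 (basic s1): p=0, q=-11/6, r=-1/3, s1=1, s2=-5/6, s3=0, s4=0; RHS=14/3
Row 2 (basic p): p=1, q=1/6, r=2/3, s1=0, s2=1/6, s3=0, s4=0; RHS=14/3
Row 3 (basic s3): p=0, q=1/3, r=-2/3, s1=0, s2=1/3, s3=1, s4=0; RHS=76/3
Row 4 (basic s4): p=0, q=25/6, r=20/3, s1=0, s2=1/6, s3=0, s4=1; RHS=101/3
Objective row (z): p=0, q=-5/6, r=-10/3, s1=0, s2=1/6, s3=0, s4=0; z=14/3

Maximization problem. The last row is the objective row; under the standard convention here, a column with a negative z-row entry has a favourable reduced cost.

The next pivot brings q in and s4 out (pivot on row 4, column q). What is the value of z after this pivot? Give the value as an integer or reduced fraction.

57/5

Minimum ratio for q: (101/3)/(25/6) = 202/25.
z changes by −(z-row coeff of q)·ratio = −(-5/6)·(202/25) = 101/15.
New z = 14/3 + (101/15) = 57/5.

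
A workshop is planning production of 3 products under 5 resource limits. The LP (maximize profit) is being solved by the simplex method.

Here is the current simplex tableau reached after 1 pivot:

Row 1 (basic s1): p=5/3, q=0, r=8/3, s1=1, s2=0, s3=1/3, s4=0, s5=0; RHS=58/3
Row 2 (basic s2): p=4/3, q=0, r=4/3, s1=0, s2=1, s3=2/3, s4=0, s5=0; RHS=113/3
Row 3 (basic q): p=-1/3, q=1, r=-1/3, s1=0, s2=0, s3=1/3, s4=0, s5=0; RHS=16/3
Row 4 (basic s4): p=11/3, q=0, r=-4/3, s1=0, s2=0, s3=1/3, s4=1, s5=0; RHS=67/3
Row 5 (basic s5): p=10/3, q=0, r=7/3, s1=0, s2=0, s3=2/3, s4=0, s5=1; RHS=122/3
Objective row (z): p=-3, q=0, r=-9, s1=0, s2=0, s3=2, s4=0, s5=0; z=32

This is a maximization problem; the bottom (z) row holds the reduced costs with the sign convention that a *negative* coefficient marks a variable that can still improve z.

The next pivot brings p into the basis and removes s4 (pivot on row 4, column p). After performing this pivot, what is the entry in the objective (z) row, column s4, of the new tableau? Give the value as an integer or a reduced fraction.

9/11

Pivot element is row 4, column p: 11/3.
Normalize row 4: new (row 4, s4) = 1/(11/3) = 3/11.
z-row ← z-row − (-3)·(new row 4): 0 − (-3)·(3/11) = 9/11.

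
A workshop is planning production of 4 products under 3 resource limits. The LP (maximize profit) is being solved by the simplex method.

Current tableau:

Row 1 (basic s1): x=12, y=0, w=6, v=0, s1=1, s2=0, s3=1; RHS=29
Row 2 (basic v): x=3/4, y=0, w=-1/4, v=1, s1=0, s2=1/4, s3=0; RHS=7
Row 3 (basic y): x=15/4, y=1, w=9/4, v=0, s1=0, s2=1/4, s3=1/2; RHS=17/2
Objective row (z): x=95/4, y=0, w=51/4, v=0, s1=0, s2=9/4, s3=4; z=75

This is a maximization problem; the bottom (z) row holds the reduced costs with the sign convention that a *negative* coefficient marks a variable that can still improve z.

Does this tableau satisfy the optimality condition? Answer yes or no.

No objective-row coefficient is strictly negative, so no entering variable exists; the tableau is optimal.

yes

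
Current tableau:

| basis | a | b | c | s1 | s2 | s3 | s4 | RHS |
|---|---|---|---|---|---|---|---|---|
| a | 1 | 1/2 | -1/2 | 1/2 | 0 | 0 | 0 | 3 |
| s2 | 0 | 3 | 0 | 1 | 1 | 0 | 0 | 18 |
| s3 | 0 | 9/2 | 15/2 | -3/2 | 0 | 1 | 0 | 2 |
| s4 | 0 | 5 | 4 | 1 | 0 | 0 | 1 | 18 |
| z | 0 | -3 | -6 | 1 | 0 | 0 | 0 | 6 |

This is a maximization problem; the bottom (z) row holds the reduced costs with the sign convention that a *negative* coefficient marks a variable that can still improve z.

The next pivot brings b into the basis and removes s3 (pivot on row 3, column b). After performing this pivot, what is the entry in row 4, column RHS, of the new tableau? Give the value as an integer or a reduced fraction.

Pivot element is row 3, column b: 9/2.
Normalize row 3: new (row 3, RHS) = 2/(9/2) = 4/9.
row 4 ← row 4 − 5·(new row 3): 18 − 5·(4/9) = 142/9.

142/9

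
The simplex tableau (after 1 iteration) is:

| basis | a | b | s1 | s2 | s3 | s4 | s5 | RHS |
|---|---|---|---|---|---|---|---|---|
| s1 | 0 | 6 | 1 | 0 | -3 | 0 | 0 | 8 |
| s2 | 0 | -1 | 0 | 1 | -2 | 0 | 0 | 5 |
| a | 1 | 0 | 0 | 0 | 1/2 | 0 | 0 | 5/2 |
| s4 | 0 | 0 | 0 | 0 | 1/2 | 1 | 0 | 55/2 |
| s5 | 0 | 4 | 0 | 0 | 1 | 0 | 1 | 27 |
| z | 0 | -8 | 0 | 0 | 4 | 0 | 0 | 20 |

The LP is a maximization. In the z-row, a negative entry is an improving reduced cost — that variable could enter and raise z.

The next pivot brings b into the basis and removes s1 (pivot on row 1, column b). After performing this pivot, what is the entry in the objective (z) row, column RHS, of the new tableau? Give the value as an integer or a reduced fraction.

Pivot element is row 1, column b: 6.
Normalize row 1: new (row 1, RHS) = 8/6 = 4/3.
z-row ← z-row − (-8)·(new row 1): 20 − (-8)·(4/3) = 92/3.

92/3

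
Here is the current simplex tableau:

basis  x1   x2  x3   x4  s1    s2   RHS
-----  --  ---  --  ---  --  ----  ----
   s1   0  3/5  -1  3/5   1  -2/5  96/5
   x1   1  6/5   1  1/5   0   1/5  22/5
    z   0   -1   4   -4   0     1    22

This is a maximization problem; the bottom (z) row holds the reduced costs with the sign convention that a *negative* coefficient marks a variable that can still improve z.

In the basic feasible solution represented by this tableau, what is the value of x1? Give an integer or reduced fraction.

x1 is basic (row 2); its value is the RHS of that row: 22/5.

22/5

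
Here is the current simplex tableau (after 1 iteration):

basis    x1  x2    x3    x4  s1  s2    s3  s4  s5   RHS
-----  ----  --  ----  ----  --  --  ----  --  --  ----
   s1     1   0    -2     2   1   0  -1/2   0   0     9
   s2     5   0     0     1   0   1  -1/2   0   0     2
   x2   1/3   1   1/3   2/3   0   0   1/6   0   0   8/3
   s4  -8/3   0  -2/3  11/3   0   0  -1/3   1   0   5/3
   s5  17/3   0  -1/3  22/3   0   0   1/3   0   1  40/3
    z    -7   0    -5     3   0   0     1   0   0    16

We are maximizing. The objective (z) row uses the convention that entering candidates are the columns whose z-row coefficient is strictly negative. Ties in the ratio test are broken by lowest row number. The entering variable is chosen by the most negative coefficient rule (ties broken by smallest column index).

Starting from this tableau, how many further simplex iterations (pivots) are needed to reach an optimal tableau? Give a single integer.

pivot: x1 in, s2 out → z = 94/5
pivot: x3 in, x2 out → z = 284/5
No improving column remains; optimal.

2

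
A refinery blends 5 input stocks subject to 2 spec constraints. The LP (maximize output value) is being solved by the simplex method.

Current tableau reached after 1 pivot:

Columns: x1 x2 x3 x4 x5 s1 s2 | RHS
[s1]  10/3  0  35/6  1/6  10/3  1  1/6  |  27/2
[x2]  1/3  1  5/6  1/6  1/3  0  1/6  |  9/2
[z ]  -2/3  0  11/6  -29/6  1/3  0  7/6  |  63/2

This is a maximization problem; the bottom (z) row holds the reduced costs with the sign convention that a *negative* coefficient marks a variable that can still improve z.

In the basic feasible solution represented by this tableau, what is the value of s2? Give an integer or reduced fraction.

0

s2 is nonbasic (not in the basis column), so its value in the current BFS is 0.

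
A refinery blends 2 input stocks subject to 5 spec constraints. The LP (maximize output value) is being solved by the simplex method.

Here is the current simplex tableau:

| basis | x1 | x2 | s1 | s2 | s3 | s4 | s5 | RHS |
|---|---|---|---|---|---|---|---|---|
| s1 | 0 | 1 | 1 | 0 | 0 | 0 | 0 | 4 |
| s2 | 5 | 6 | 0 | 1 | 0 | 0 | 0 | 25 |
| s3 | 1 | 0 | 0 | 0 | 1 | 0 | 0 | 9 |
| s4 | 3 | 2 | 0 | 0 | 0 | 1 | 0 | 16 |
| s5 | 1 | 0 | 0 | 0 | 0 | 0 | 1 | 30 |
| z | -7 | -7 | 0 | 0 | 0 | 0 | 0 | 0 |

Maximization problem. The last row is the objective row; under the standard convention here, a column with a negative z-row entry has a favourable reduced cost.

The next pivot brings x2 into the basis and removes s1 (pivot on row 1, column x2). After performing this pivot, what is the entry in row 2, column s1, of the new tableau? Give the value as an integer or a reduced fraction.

-6

Pivot element is row 1, column x2: 1.
Normalize row 1: new (row 1, s1) = 1/1 = 1.
row 2 ← row 2 − 6·(new row 1): 0 − 6·1 = -6.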